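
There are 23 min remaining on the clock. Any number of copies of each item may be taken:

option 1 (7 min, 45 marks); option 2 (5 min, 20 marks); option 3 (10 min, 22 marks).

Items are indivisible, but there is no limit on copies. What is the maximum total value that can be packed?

135 marks

Best value-per-unit is option 1 at 45/7, and filling with it alone uses time 3×7=21. No mix of the others beats 3×45 = 135.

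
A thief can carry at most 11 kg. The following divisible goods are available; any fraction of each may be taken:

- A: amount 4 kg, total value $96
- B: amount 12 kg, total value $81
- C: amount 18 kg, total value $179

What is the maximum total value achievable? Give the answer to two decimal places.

Take in order of value per unit:
- A (96/4 per unit): all 4 → value 96, running total 96.00
- C (179/18 per unit): 7 of 18 → value 7×179/18 = 69.6111, running total 165.61
Total 165.61.

165.61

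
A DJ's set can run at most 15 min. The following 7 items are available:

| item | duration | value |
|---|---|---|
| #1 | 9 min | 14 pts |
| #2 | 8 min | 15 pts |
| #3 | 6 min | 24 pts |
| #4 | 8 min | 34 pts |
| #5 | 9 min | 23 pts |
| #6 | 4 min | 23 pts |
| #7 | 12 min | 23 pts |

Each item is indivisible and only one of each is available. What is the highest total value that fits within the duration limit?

Check high-value combinations within 15 min:
- #3+#4: duration 6+8=14, value 24+34=58
- #4+#6: duration 8+4=12, value 34+23=57
- #3+#6: duration 6+4=10, value 24+23=47
Best: 58 pts.

58 pts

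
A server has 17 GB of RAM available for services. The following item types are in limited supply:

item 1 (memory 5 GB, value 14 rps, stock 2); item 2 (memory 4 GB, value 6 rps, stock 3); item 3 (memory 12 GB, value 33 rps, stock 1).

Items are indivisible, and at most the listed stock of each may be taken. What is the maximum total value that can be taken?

47 rps

Best selections within memory 17 and stock limits:
- 1×item 1 + 1×item 3: memory 17, value 47
- 1×item 2 + 1×item 3: memory 16, value 39
Best: 47 rps.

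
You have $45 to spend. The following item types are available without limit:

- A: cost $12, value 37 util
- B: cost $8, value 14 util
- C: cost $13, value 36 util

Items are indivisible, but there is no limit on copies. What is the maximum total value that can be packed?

125 util

Best value-per-unit is A at 37/12; filling with it alone gives 3×37 = 111.
Optimal mix: 3×A + 1×B → cost 44, value 125.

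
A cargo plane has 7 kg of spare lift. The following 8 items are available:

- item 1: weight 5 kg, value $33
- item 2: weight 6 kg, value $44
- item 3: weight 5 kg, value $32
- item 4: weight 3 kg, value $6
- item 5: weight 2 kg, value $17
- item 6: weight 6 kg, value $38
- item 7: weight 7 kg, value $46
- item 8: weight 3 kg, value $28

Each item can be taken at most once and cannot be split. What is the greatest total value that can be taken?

$50

Check high-value combinations within 7 kg:
- item 1+item 5: weight 5+2=7, value 33+17=50
- item 3+item 5: weight 5+2=7, value 32+17=49
- item 7: weight 7, value 46
- item 5+item 8: weight 2+3=5, value 17+28=45
Best: $50.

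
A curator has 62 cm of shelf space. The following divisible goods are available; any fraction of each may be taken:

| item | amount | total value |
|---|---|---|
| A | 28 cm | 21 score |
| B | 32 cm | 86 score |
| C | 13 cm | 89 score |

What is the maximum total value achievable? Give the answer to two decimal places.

Take in order of value per unit:
- C (89/13 per unit): all 13 → value 89, running total 89.00
- B (86/32 per unit): all 32 → value 86, running total 175.00
- A (21/28 per unit): 17 of 28 → value 17×21/28 = 12.7500, running total 187.75
Total 187.75.

187.75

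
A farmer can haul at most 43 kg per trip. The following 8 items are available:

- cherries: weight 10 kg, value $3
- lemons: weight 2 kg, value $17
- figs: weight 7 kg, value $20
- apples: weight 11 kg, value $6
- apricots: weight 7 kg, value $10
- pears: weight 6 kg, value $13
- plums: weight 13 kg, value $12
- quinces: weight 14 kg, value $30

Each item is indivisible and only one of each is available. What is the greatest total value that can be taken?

Check high-value combinations within 43 kg:
- lemons+figs+pears+plums+quinces: weight 2+7+6+13+14=42, value 17+20+13+12+30=92
- lemons+figs+apricots+pears+quinces: weight 2+7+7+6+14=36, value 17+20+10+13+30=90
- lemons+figs+apricots+plums+quinces: weight 2+7+7+13+14=43, value 17+20+10+12+30=89
- lemons+figs+apples+pears+quinces: weight 2+7+11+6+14=40, value 17+20+6+13+30=86
Best: $92.

$92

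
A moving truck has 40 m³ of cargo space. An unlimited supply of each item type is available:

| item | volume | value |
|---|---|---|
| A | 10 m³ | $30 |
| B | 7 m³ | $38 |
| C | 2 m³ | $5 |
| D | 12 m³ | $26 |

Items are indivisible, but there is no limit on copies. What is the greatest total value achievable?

$200

Best value-per-unit is B at 38/7; filling with it alone gives 5×38 = 190.
Optimal mix: 5×B + 2×C → volume 39, value 200.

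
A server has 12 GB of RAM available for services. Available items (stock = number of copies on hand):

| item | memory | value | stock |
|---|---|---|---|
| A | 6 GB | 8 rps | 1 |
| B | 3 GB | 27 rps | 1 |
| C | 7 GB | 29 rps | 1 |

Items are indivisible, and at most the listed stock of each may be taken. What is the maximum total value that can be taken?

Best selections within memory 12 and stock limits:
- 1×B + 1×C: memory 10, value 56
- 1×A + 1×B: memory 9, value 35
- 1×C: memory 7, value 29
- 1×B: memory 3, value 27
Best: 56 rps.

56 rps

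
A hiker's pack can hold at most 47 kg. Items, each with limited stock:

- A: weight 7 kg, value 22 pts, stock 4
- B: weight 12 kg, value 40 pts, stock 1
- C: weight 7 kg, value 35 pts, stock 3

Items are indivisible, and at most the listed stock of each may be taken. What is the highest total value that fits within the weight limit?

Best selections within weight 47 and stock limits:
- 2×A + 1×B + 3×C: weight 47, value 189
- 3×A + 1×B + 2×C: weight 47, value 176
- 3×A + 3×C: weight 42, value 171
- 1×A + 1×B + 3×C: weight 40, value 167
Best: 189 pts.

189 pts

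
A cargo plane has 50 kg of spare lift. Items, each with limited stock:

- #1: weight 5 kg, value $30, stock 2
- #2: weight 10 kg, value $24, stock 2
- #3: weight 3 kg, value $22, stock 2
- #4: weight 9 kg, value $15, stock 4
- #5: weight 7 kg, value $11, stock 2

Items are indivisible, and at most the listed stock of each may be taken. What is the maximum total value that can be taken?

Best selections within weight 50 and stock limits:
- 2×#1 + 2×#2 + 2×#3 + 2×#5: weight 50, value 174
- 2×#1 + 2×#2 + 2×#3 + 1×#4: weight 45, value 167
- 2×#1 + 1×#2 + 2×#3 + 1×#4 + 2×#5: weight 49, value 165
Best: $174.

$174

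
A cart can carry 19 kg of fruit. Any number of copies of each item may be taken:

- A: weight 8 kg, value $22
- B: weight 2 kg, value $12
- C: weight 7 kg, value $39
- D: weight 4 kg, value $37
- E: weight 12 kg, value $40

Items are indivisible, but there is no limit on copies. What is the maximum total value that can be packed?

Best value-per-unit is D at 37/4; filling with it alone gives 4×37 = 148.
Optimal mix: 1×B + 4×D → weight 18, value 160.

$160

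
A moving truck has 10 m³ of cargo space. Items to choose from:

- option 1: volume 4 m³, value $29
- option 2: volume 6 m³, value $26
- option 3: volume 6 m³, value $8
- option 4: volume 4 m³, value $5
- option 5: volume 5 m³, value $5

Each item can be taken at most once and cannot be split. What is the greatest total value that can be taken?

Check high-value combinations within 10 m³:
- option 1+option 2: volume 4+6=10, value 29+26=55
- option 1+option 3: volume 4+6=10, value 29+8=37
- option 1+option 4: volume 4+4=8, value 29+5=34
- option 1+option 5: volume 4+5=9, value 29+5=34
Best: $55.

$55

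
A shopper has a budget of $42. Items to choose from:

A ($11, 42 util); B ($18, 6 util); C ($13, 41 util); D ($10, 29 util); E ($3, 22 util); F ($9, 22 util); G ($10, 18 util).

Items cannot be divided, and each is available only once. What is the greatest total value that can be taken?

134 util

Check high-value combinations within $42:
- A+C+D+E: cost 11+13+10+3=37, value 42+41+29+22=134
- A+C+E+F: cost 11+13+3+9=36, value 42+41+22+22=127
- A+C+E+G: cost 11+13+3+10=37, value 42+41+22+18=123
Best: 134 util.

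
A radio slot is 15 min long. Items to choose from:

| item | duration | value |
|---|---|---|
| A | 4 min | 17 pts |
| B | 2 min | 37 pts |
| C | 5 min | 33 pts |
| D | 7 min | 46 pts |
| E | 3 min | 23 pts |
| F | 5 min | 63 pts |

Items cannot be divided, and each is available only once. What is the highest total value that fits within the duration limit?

156 pts

This is a 0/1 knapsack; check combinations near the capacity.
- B+C+E+F: duration 2+5+3+5=15, value 37+33+23+63=156
- B+D+F: duration 2+7+5=14, value 37+46+63=146
- A+B+E+F: duration 4+2+3+5=14, value 17+37+23+63=140
- B+C+F: duration 2+5+5=12, value 37+33+63=133
- D+E+F: duration 7+3+5=15, value 46+23+63=132
Best: 156 pts.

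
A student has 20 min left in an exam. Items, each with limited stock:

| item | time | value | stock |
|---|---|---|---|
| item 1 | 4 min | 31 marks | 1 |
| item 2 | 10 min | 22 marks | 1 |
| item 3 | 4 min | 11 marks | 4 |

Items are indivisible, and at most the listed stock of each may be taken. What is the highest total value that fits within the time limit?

Best selections within time 20 and stock limits:
- 1×item 1 + 4×item 3: time 20, value 75
- 1×item 1 + 3×item 3: time 16, value 64
Best: 75 marks.

75 marks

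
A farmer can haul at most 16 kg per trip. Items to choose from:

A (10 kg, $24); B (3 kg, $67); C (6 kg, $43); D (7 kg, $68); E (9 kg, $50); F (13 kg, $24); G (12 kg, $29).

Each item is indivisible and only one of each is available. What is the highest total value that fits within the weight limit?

$178

Check high-value combinations within 16 kg:
- B+C+D: weight 3+6+7=16, value 67+43+68=178
- B+D: weight 3+7=10, value 67+68=135
- D+E: weight 7+9=16, value 68+50=118
- B+E: weight 3+9=12, value 67+50=117
Best: $178.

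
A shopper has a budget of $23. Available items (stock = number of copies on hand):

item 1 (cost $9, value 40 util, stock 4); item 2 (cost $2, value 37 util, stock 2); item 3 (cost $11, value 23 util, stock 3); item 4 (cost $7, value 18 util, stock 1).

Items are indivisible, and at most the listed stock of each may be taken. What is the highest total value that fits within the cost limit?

154 util

Best selections within cost 23 and stock limits:
- 2×item 1 + 2×item 2: cost 22, value 154
- 1×item 1 + 2×item 2 + 1×item 4: cost 20, value 132
Best: 154 util.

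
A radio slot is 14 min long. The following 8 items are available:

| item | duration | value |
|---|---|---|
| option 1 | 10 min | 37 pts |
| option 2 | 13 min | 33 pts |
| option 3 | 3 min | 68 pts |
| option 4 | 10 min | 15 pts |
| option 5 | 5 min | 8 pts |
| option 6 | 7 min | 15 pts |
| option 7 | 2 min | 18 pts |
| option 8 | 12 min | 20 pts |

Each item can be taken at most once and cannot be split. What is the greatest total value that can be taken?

Check high-value combinations within 14 min:
- option 1+option 3: duration 10+3=13, value 37+68=105
- option 3+option 6+option 7: duration 3+7+2=12, value 68+15+18=101
- option 3+option 5+option 7: duration 3+5+2=10, value 68+8+18=94
Best: 105 pts.

105 pts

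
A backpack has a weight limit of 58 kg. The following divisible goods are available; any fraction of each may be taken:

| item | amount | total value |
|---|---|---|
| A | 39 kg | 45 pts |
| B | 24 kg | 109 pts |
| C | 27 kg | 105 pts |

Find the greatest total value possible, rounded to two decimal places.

Take in order of value per unit:
- B (109/24 per unit): all 24 → value 109, running total 109.00
- C (105/27 per unit): all 27 → value 105, running total 214.00
- A (45/39 per unit): 7 of 39 → value 7×45/39 = 8.0769, running total 222.08
Total 222.08.

222.08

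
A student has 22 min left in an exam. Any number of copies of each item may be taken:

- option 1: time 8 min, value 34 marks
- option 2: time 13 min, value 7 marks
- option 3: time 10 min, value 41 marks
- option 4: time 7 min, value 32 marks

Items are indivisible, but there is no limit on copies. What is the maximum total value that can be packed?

98 marks

Best value-per-unit is option 4 at 32/7; filling with it alone gives 3×32 = 96.
Optimal mix: 1×option 1 + 2×option 4 → time 22, value 98.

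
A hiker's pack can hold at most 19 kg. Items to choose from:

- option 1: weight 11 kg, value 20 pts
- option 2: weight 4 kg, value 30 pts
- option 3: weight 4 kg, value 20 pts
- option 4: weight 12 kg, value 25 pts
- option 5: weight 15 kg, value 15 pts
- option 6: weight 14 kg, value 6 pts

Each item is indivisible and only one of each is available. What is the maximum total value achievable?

70 pts

This is a 0/1 knapsack; check combinations near the capacity.
- option 1+option 2+option 3: weight 11+4+4=19, value 20+30+20=70
- option 2+option 4: weight 4+12=16, value 30+25=55
- option 2+option 3: weight 4+4=8, value 30+20=50
- option 1+option 2: weight 11+4=15, value 20+30=50
Best: 70 pts.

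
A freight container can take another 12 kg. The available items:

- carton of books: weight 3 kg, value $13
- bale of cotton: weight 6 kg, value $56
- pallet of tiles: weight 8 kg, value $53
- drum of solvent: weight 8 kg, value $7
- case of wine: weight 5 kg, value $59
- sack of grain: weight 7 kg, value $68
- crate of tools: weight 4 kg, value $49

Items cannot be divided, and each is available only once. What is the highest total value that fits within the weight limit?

Check high-value combinations within 12 kg:
- case of wine+sack of grain: weight 5+7=12, value 59+68=127
- carton of books+case of wine+crate of tools: weight 3+5+4=12, value 13+59+49=121
- sack of grain+crate of tools: weight 7+4=11, value 68+49=117
- bale of cotton+case of wine: weight 6+5=11, value 56+59=115
- case of wine+crate of tools: weight 5+4=9, value 59+49=108
Best: $127.

$127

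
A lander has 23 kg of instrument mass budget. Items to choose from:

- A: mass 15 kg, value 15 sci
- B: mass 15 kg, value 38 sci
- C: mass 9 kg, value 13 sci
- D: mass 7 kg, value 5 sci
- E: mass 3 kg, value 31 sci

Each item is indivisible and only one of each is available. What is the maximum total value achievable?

69 sci

This is a 0/1 knapsack; check combinations near the capacity.
- B+E: mass 15+3=18, value 38+31=69
- C+D+E: mass 9+7+3=19, value 13+5+31=49
- A+E: mass 15+3=18, value 15+31=46
Best: 69 sci.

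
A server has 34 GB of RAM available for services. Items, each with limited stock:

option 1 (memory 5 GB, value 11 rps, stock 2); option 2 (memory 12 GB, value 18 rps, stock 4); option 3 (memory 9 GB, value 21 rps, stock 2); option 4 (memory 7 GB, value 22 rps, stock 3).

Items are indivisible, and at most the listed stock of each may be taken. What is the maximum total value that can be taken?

Top feasible selections:
- 2×option 1 + 3×option 4: memory 31, value 88
- 1×option 3 + 3×option 4: memory 30, value 87
Best: 88 rps.

88 rps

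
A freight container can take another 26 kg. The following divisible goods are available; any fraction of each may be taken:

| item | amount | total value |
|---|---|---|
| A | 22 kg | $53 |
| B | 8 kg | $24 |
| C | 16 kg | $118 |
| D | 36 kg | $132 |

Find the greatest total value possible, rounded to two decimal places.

Take in order of value per unit:
- C (118/16 per unit): all 16 → value 118, running total 118.00
- D (132/36 per unit): 10 of 36 → value 10×132/36 = 36.6667, running total 154.67
Total 154.67.

154.67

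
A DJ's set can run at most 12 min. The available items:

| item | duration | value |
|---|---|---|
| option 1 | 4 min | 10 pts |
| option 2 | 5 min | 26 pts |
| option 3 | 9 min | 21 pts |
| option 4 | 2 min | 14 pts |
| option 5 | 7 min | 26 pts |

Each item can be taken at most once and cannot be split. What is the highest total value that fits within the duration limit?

Check high-value combinations within 12 min:
- option 2+option 5: duration 5+7=12, value 26+26=52
- option 1+option 2+option 4: duration 4+5+2=11, value 10+26+14=50
- option 2+option 4: duration 5+2=7, value 26+14=40
- option 4+option 5: duration 2+7=9, value 14+26=40
- option 1+option 2: duration 4+5=9, value 10+26=36
Best: 52 pts.

52 pts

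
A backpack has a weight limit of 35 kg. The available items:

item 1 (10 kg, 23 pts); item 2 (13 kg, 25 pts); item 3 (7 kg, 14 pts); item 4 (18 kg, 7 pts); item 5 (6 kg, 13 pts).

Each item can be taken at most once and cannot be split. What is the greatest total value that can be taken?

This is a 0/1 knapsack; check combinations near the capacity.
- item 1+item 2+item 3: weight 10+13+7=30, value 23+25+14=62
- item 1+item 2+item 5: weight 10+13+6=29, value 23+25+13=61
- item 2+item 3+item 5: weight 13+7+6=26, value 25+14+13=52
- item 1+item 3+item 5: weight 10+7+6=23, value 23+14+13=50
Best: 62 pts.

62 pts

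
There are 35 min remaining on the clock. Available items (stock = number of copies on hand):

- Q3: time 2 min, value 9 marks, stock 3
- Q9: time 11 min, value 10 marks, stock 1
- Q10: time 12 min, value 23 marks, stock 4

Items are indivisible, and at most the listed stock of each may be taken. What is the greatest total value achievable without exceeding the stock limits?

Top feasible selections:
- 3×Q3 + 2×Q10: time 30, value 73
- 2×Q3 + 2×Q10: time 28, value 64
Best: 73 marks.

73 marks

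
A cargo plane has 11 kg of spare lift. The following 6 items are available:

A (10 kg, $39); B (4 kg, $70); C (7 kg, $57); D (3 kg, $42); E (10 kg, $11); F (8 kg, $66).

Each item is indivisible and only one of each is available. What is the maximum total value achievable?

$127

Check high-value combinations within 11 kg:
- B+C: weight 4+7=11, value 70+57=127
- B+D: weight 4+3=7, value 70+42=112
- D+F: weight 3+8=11, value 42+66=108
- C+D: weight 7+3=10, value 57+42=99
Best: $127.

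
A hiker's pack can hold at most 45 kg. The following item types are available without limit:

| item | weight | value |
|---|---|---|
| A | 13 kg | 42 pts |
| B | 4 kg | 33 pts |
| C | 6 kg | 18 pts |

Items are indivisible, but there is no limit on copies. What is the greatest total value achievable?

363 pts

Best value-per-unit is B at 33/4, and filling with it alone uses weight 11×4=44. No mix of the others beats 11×33 = 363.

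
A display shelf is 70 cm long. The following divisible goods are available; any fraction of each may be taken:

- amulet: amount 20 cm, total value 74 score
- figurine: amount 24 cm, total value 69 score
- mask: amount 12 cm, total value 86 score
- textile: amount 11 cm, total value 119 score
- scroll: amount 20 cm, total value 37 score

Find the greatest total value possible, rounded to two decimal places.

353.55

Take in order of value per unit:
- textile (119/11 per unit): all 11 → value 119, running total 119.00
- mask (86/12 per unit): all 12 → value 86, running total 205.00
- amulet (74/20 per unit): all 20 → value 74, running total 279.00
- figurine (69/24 per unit): all 24 → value 69, running total 348.00
- scroll (37/20 per unit): 3 of 20 → value 3×37/20 = 5.5500, running total 353.55
Total 353.55.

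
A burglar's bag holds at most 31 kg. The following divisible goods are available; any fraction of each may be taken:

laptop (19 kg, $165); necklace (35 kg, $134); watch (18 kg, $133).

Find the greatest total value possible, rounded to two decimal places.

253.67

Take in order of value per unit:
- laptop (165/19 per unit): all 19 → value 165, running total 165.00
- watch (133/18 per unit): 12 of 18 → value 12×133/18 = 88.6667, running total 253.67
Total 253.67.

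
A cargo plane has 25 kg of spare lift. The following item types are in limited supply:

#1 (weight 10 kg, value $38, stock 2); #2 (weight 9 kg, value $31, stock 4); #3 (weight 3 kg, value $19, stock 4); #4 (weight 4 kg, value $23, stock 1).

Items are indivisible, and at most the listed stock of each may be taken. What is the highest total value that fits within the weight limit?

Top feasible selections:
- 1×#2 + 4×#3 + 1×#4: weight 25, value 130
- 1×#1 + 3×#3 + 1×#4: weight 23, value 118
- 1×#1 + 4×#3: weight 22, value 114
- 1×#2 + 3×#3 + 1×#4: weight 22, value 111
Best: $130.

$130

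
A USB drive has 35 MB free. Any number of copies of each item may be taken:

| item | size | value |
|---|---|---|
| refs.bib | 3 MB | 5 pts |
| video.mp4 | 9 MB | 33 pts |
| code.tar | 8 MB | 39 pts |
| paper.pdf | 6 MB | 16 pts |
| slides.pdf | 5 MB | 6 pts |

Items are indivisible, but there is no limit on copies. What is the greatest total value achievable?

Best value-per-unit is code.tar at 39/8; filling with it alone gives 4×39 = 156.
Optimal mix: 1×refs.bib + 4×code.tar → size 35, value 161.

161 pts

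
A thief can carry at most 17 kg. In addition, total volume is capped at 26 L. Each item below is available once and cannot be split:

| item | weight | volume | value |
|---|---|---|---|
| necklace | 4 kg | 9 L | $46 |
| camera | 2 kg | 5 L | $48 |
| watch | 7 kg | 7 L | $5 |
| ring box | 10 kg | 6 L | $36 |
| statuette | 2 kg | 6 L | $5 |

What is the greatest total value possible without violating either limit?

Feasible sets respecting both limits:
- necklace+camera+ring box: weight 16, volume 20, value 130
- necklace+camera+watch: weight 13, volume 21, value 99
- necklace+camera+statuette: weight 8, volume 20, value 99
Best: $130.

$130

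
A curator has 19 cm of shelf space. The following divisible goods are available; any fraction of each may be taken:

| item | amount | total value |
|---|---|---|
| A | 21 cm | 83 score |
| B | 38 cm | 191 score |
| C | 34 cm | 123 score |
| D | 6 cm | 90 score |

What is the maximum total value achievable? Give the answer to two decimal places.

Take in order of value per unit:
- D (90/6 per unit): all 6 → value 90, running total 90.00
- B (191/38 per unit): 13 of 38 → value 13×191/38 = 65.3421, running total 155.34
Total 155.34.

155.34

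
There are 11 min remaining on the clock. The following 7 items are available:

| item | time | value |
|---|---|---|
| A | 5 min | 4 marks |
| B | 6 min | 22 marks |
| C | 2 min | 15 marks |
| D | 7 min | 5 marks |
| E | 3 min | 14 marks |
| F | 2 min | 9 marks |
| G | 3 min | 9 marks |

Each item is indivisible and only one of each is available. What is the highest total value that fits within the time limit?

51 marks

Check high-value combinations within 11 min:
- B+C+E: time 6+2+3=11, value 22+15+14=51
- C+E+F+G: time 2+3+2+3=10, value 15+14+9+9=47
- B+C+F: time 6+2+2=10, value 22+15+9=46
Best: 51 marks.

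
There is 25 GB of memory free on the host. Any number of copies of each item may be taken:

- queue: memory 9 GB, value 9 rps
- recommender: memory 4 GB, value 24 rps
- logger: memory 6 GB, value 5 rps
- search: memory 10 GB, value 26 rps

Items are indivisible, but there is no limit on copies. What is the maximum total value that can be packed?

Best value-per-unit is recommender at 24/4, and filling with it alone uses memory 6×4=24. No mix of the others beats 6×24 = 144.

144 rps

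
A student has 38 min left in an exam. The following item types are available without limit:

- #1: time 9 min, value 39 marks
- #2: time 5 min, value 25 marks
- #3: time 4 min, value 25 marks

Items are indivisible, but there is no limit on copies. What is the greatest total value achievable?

225 marks

Best value-per-unit is #3 at 25/4; filling with it alone gives 9×25 = 225.
Optimal mix: 2×#2 + 7×#3 → time 38, value 225.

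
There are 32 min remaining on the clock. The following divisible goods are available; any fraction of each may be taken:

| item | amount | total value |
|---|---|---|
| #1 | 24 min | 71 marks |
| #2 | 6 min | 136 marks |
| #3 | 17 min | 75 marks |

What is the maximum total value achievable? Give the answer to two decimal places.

237.63

Take in order of value per unit:
- #2 (136/6 per unit): all 6 → value 136, running total 136.00
- #3 (75/17 per unit): all 17 → value 75, running total 211.00
- #1 (71/24 per unit): 9 of 24 → value 9×71/24 = 26.6250, running total 237.63
Total 237.63.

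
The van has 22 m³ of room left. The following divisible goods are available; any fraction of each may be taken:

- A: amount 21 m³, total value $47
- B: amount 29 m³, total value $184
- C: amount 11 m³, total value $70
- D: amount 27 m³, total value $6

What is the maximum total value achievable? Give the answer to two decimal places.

139.79

Take in order of value per unit:
- C (70/11 per unit): all 11 → value 70, running total 70.00
- B (184/29 per unit): 11 of 29 → value 11×184/29 = 69.7931, running total 139.79
Total 139.79.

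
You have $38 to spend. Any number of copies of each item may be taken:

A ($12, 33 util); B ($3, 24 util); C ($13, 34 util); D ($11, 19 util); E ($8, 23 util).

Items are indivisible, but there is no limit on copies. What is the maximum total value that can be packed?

288 util

Best value-per-unit is B at 24/3, and filling with it alone uses cost 12×3=36. No mix of the others beats 12×24 = 288.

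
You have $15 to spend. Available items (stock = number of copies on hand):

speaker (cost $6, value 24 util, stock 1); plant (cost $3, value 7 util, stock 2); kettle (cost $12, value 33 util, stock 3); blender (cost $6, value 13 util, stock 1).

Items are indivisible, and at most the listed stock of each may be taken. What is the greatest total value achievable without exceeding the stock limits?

44 util

Top feasible selections:
- 1×speaker + 1×plant + 1×blender: cost 15, value 44
- 1×plant + 1×kettle: cost 15, value 40
Best: 44 util.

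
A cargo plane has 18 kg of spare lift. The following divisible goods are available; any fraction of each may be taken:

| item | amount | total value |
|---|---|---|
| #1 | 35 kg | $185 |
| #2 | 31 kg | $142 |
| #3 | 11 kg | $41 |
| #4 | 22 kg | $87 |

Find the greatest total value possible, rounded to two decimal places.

95.14

Take in order of value per unit:
- #1 (185/35 per unit): 18 of 35 → value 18×185/35 = 95.1429, running total 95.14
Total 95.14.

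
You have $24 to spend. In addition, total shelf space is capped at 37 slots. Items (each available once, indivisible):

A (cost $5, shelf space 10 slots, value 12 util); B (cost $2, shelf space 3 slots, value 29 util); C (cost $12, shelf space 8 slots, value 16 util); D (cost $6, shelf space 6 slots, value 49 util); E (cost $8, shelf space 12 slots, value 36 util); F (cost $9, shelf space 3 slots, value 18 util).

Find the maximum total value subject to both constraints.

126 util

Feasible sets respecting both limits:
- A+B+D+E: cost 21, shelf space 31, value 126
- B+D+E: cost 16, shelf space 21, value 114
- A+B+D+F: cost 22, shelf space 22, value 108
Best: 126 util.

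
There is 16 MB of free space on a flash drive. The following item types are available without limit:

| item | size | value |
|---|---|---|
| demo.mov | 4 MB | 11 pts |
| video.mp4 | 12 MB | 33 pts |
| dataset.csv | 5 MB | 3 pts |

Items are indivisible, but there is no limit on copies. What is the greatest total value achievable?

Best value-per-unit is demo.mov at 11/4, and filling with it alone uses size 4×4=16. No mix of the others beats 4×11 = 44.

44 pts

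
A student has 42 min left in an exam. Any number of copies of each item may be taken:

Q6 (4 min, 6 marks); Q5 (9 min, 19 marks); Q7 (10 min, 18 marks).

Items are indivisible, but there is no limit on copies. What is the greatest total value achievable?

Best value-per-unit is Q5 at 19/9; filling with it alone gives 4×19 = 76.
Optimal mix: 1×Q6 + 4×Q5 → time 40, value 82.

82 marks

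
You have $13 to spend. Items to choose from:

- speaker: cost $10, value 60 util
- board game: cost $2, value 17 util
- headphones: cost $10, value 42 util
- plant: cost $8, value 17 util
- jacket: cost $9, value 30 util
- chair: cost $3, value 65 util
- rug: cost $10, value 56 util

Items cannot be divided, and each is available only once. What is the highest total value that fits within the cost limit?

This is a 0/1 knapsack; check combinations near the capacity.
- speaker+chair: cost 10+3=13, value 60+65=125
- chair+rug: cost 3+10=13, value 65+56=121
- headphones+chair: cost 10+3=13, value 42+65=107
- board game+plant+chair: cost 2+8+3=13, value 17+17+65=99
Best: 125 util.

125 util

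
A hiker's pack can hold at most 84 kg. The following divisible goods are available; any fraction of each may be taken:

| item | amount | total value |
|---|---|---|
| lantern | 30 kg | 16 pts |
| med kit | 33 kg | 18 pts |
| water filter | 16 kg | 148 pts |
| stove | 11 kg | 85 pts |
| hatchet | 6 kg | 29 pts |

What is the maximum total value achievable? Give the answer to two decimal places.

289.60

Take in order of value per unit:
- water filter (148/16 per unit): all 16 → value 148, running total 148.00
- stove (85/11 per unit): all 11 → value 85, running total 233.00
- hatchet (29/6 per unit): all 6 → value 29, running total 262.00
- med kit (18/33 per unit): all 33 → value 18, running total 280.00
- lantern (16/30 per unit): 18 of 30 → value 18×16/30 = 9.6000, running total 289.60
Total 289.60.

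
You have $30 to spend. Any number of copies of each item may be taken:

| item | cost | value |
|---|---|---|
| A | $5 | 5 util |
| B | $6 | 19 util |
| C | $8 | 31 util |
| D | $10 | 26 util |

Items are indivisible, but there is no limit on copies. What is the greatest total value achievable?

112 util

Best value-per-unit is C at 31/8; filling with it alone gives 3×31 = 93.
Optimal mix: 1×B + 3×C → cost 30, value 112.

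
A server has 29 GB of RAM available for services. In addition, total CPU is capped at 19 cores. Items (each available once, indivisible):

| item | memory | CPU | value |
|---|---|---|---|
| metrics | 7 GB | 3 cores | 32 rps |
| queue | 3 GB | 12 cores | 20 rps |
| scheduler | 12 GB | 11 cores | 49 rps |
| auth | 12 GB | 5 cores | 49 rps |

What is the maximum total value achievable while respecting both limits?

Feasible sets respecting both limits:
- scheduler+auth: memory 24, CPU 16, value 98
- metrics+scheduler: memory 19, CPU 14, value 81
- metrics+auth: memory 19, CPU 8, value 81
- queue+auth: memory 15, CPU 17, value 69
Best: 98 rps.

98 rps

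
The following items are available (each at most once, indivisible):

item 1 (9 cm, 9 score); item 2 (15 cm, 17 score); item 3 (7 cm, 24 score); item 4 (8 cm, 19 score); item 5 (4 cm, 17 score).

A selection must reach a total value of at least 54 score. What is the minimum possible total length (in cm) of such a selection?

Subsets with value ≥ 54, sorted by total length:
- item 3+item 4+item 5: length 19, value 60
- item 2+item 3+item 5: length 26, value 58
- item 1+item 3+item 4+item 5: length 28, value 69
- item 2+item 3+item 4: length 30, value 60
Minimum length: 19 cm.

19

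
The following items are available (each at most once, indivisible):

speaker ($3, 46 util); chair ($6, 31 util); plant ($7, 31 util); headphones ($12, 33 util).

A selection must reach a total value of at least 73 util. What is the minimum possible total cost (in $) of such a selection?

Subsets with value ≥ 73, sorted by total cost:
- speaker+chair: cost 9, value 77
- speaker+plant: cost 10, value 77
- speaker+headphones: cost 15, value 79
Minimum cost: 9 $.

9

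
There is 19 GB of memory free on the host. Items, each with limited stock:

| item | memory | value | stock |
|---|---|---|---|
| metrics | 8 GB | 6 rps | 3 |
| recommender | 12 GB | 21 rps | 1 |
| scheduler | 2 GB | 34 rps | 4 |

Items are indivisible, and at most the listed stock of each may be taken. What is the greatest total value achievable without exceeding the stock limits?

Top feasible selections:
- 1×metrics + 4×scheduler: memory 16, value 142
- 4×scheduler: memory 8, value 136
Best: 142 rps.

142 rps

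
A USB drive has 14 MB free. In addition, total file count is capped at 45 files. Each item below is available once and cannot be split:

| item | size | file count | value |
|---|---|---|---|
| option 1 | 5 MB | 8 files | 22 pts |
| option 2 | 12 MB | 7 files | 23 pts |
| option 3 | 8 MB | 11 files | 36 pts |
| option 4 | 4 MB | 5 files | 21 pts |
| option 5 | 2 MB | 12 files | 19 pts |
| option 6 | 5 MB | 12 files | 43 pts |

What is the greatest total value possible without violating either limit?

Feasible sets respecting both limits:
- option 1+option 4+option 6: size 14, file count 25, value 86
- option 1+option 5+option 6: size 12, file count 32, value 84
- option 4+option 5+option 6: size 11, file count 29, value 83
- option 3+option 6: size 13, file count 23, value 79
Best: 86 pts.

86 pts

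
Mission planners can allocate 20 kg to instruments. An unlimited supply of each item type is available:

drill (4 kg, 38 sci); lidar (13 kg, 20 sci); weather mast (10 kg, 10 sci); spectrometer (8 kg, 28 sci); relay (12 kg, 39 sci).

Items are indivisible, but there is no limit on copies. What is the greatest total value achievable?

190 sci

Best value-per-unit is drill at 38/4, and filling with it alone uses mass 5×4=20. No mix of the others beats 5×38 = 190.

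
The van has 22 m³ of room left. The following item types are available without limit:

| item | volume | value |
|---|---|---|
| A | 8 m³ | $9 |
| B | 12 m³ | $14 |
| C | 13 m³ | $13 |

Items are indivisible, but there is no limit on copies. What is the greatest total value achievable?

$23

Best value-per-unit is B at 14/12; filling with it alone gives 1×14 = 14.
Optimal mix: 1×A + 1×B → volume 20, value 23.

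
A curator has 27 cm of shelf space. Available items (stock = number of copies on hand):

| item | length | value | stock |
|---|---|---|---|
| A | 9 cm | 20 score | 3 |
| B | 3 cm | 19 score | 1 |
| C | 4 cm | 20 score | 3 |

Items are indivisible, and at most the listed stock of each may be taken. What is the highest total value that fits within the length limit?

Top feasible selections:
- 1×A + 1×B + 3×C: length 24, value 99
- 1×A + 3×C: length 21, value 80
- 2×A + 2×C: length 26, value 80
- 1×B + 3×C: length 15, value 79
Best: 99 score.

99 score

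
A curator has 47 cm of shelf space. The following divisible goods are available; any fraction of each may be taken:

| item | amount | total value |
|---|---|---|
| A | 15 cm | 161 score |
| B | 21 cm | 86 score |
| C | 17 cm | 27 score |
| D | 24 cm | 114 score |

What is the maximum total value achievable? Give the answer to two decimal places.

Take in order of value per unit:
- A (161/15 per unit): all 15 → value 161, running total 161.00
- D (114/24 per unit): all 24 → value 114, running total 275.00
- B (86/21 per unit): 8 of 21 → value 8×86/21 = 32.7619, running total 307.76
Total 307.76.

307.76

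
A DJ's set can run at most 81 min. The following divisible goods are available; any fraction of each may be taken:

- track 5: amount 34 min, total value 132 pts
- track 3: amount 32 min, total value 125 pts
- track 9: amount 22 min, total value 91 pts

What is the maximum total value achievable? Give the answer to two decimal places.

Take in order of value per unit:
- track 9 (91/22 per unit): all 22 → value 91, running total 91.00
- track 3 (125/32 per unit): all 32 → value 125, running total 216.00
- track 5 (132/34 per unit): 27 of 34 → value 27×132/34 = 104.8235, running total 320.82
Total 320.82.

320.82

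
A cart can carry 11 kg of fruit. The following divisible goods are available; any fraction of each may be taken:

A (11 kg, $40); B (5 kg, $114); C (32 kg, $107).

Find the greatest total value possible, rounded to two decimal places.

135.82

Take in order of value per unit:
- B (114/5 per unit): all 5 → value 114, running total 114.00
- A (40/11 per unit): 6 of 11 → value 6×40/11 = 21.8182, running total 135.82
Total 135.82.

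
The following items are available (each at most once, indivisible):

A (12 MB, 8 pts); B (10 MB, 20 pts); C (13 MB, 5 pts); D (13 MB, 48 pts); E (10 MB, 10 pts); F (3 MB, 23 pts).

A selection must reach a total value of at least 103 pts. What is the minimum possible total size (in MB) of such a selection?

48

Subsets with value ≥ 103, sorted by total size:
- A+B+D+E+F: size 48, value 109
- B+C+D+E+F: size 49, value 106
- A+B+C+D+F: size 51, value 104
- A+B+C+D+E+F: size 61, value 114
Minimum size: 48 MB.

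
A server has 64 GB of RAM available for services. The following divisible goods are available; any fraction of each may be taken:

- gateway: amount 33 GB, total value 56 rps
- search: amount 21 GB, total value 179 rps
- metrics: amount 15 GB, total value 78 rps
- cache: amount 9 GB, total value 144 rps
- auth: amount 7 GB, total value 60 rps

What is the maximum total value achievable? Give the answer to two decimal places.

481.36

Take in order of value per unit:
- cache (144/9 per unit): all 9 → value 144, running total 144.00
- auth (60/7 per unit): all 7 → value 60, running total 204.00
- search (179/21 per unit): all 21 → value 179, running total 383.00
- metrics (78/15 per unit): all 15 → value 78, running total 461.00
- gateway (56/33 per unit): 12 of 33 → value 12×56/33 = 20.3636, running total 481.36
Total 481.36.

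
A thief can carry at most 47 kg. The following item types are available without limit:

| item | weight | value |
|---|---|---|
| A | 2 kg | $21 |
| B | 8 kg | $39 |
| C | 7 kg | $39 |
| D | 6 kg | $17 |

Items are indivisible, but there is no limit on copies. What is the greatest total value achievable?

$483

Best value-per-unit is A at 21/2, and filling with it alone uses weight 23×2=46. No mix of the others beats 23×21 = 483.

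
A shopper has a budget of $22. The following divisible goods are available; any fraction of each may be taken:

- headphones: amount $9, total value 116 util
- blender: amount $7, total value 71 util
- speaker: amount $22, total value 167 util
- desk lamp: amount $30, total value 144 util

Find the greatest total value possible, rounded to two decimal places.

232.55

Take in order of value per unit:
- headphones (116/9 per unit): all 9 → value 116, running total 116.00
- blender (71/7 per unit): all 7 → value 71, running total 187.00
- speaker (167/22 per unit): 6 of 22 → value 6×167/22 = 45.5455, running total 232.55
Total 232.55.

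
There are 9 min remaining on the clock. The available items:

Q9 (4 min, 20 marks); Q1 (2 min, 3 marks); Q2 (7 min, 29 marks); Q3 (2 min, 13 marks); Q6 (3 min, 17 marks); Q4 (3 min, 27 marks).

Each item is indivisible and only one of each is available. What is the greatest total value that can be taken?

60 marks

Check high-value combinations within 9 min:
- Q9+Q3+Q4: time 4+2+3=9, value 20+13+27=60
- Q3+Q6+Q4: time 2+3+3=8, value 13+17+27=57
- Q9+Q3+Q6: time 4+2+3=9, value 20+13+17=50
- Q9+Q1+Q4: time 4+2+3=9, value 20+3+27=50
- Q9+Q4: time 4+3=7, value 20+27=47
Best: 60 marks.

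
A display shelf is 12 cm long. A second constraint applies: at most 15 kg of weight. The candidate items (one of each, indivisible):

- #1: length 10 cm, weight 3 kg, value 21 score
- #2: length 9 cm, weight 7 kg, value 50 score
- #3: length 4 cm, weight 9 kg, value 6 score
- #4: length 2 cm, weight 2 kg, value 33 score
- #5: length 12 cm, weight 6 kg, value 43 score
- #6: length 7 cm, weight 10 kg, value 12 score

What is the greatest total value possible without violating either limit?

83 score

Feasible sets respecting both limits:
- #2+#4: length 11, weight 9, value 83
- #1+#4: length 12, weight 5, value 54
- #2: length 9, weight 7, value 50
- #4+#6: length 9, weight 12, value 45
Best: 83 score.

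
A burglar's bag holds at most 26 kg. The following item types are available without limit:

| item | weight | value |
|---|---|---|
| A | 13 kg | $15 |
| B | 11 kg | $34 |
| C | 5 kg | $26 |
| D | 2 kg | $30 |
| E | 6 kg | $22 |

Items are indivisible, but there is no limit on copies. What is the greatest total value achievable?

$390

Best value-per-unit is D at 30/2, and filling with it alone uses weight 13×2=26. No mix of the others beats 13×30 = 390.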